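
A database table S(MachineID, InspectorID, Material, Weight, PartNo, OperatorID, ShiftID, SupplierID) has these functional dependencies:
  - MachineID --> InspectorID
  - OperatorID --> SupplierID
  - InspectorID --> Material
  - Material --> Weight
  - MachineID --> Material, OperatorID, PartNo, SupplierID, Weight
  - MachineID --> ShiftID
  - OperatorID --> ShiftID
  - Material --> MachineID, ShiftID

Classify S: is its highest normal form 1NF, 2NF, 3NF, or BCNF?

2NF

Candidate keys: {InspectorID}, {MachineID}, {Material}. Prime attributes: {InspectorID, MachineID, Material}.
For OperatorID --> SupplierID we have {OperatorID}⁺ = {OperatorID, ShiftID, SupplierID}; {OperatorID} is not a superkey, so BCNF fails.
Because {SupplierID} is non-prime and the left side of OperatorID --> SupplierID is not a superkey, the relation is not in 3NF.
With only single-attribute keys there can be no partial dependency, so 2NF holds.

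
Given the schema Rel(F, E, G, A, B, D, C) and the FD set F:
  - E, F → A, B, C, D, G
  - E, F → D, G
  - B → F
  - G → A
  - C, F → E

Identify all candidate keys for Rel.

{B, C}⁺ = {A, B, C, D, E, F, G}, which is every attribute, so {B, C} is a candidate key.
{B, E}⁺ = {A, B, C, D, E, F, G}, which is every attribute, so {B, E} is a candidate key.
{C, F}⁺ = {A, B, C, D, E, F, G}, which is every attribute, so {C, F} is a candidate key.
{E, F}⁺ = {A, B, C, D, E, F, G}, which is every attribute, so {E, F} is a candidate key.
These are minimal and exhaustive — every other superkey contains one of them.

{B, C}, {B, E}, {C, F}, {E, F}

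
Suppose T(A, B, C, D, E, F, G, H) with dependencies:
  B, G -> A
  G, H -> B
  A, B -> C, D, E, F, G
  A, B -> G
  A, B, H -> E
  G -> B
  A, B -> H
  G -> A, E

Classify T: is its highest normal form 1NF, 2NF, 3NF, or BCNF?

Candidate keys: {A, B}, {G}. Prime attributes: {A, B, G}.
Every FD has a superkey on the left, so the relation is in BCNF.

BCNF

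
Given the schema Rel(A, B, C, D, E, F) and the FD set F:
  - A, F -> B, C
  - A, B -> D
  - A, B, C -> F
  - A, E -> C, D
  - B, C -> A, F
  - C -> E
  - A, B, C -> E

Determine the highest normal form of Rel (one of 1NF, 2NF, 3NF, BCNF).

1NF

Candidate keys: {A, B, E}, {A, F}, {B, C}. Prime attributes: {A, B, C, E, F}.
For A, B -> D we have {A, B}⁺ = {A, B, D}; {A, B} is not a superkey, so BCNF fails.
Because {D} is non-prime and the left side of A, B -> D is not a superkey, the relation is not in 3NF.
{A, B} is a proper subset of the key {A, B, E}, and {A, B}⁺ contains the non-prime attribute {D} — a partial dependency, so 2NF is violated.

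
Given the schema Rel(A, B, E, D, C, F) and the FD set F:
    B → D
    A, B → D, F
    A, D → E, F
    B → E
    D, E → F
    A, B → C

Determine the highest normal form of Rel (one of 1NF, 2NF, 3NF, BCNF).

1NF

Candidate key: {A, B}. Prime attributes: {A, B}.
B → D: {B}⁺ = {B, D, E, F}, which is not all of the attributes, so the left side is not a superkey — BCNF is violated.
B → D has non-prime {D} on the right and a non-superkey on the left, so 3NF fails.
The proper key subset {B} of {A, B} determines non-prime {D, E, F}, so the relation is not even in 2NF.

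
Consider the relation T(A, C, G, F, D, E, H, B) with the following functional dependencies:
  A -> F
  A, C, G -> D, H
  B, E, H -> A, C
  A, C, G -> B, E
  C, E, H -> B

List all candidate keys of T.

{A, C, G}, {B, E, G, H}, {C, E, G, H}

{G} never appears on the right of any FD, so every key must include it.
{A, C, G}⁺ = {A, B, C, D, E, F, G, H}, which is every attribute, so {A, C, G} is a candidate key.
{B, E, G, H}⁺ = {A, B, C, D, E, F, G, H}, which is every attribute, so {B, E, G, H} is a candidate key.
{C, E, G, H}⁺ = {A, B, C, D, E, F, G, H}, which is every attribute, so {C, E, G, H} is a candidate key.
These are minimal and exhaustive — every other superkey contains one of them.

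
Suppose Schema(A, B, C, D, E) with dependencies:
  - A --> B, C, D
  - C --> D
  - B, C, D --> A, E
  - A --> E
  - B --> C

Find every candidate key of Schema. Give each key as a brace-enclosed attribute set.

{A} is a candidate key since {A}⁺ = {A, B, C, D, E} covers every attribute.
{B} is a candidate key since {B}⁺ = {A, B, C, D, E} covers every attribute.
Any other superkey properly contains one of these, so there are no further candidate keys.

{A}, {B}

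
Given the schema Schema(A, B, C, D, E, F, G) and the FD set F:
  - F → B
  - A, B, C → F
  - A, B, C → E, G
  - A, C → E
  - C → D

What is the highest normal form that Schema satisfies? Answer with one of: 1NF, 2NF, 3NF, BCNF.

1NF

Candidate keys: {A, B, C}, {A, C, F}. Prime attributes: {A, B, C, F}.
F → B breaks BCNF: {F}⁺ = {B, F}, so {F} is not a superkey.
A, C → E has non-prime {E} on the right and a non-superkey on the left, so 3NF fails.
Since {C} ⊂ {A, B, C} and {C}⁺ ⊇ {D} with {D} non-prime, there is a partial dependency; 2NF fails.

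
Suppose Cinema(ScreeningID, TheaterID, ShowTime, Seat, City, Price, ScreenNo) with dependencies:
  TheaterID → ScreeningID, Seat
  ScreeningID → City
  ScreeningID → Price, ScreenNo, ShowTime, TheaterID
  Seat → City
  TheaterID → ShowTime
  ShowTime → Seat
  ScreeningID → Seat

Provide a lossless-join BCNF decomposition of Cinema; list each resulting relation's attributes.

{City, Seat}; {Price, ScreenNo, ScreeningID, ShowTime, TheaterID}; {Seat, ShowTime}

Candidate keys of the original relation: {ScreeningID}, {TheaterID}.
Within {City, Price, ScreenNo, ScreeningID, Seat, ShowTime, TheaterID}: {Seat}⁺ ∩ {City, Price, ScreenNo, ScreeningID, Seat, ShowTime, TheaterID} = {City, Seat}, not the whole set, so Seat → City violates BCNF; decompose into {City, Seat} and {Price, ScreenNo, ScreeningID, Seat, ShowTime, TheaterID}.
{City, Seat} is in BCNF.
Within {Price, ScreenNo, ScreeningID, Seat, ShowTime, TheaterID}: {ShowTime}⁺ ∩ {Price, ScreenNo, ScreeningID, Seat, ShowTime, TheaterID} = {Seat, ShowTime}, not the whole set, so ShowTime → Seat violates BCNF; decompose into {Seat, ShowTime} and {Price, ScreenNo, ScreeningID, ShowTime, TheaterID}.
{Seat, ShowTime} is in BCNF.
{Price, ScreenNo, ScreeningID, ShowTime, TheaterID} is in BCNF.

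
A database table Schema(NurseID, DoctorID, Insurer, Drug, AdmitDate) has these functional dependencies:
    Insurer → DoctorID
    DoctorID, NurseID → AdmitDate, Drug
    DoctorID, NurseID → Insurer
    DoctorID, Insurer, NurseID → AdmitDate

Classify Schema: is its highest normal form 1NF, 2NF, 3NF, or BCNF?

Candidate keys: {DoctorID, NurseID}, {Insurer, NurseID}. Prime attributes: {DoctorID, Insurer, NurseID}.
Insurer → DoctorID: {Insurer}⁺ = {DoctorID, Insurer}, which is not all of the attributes, so the left side is not a superkey — BCNF is violated.
Its right-hand attributes {DoctorID} are all prime, as are those of every other non-superkey FD — the relation is in 3NF.

3NF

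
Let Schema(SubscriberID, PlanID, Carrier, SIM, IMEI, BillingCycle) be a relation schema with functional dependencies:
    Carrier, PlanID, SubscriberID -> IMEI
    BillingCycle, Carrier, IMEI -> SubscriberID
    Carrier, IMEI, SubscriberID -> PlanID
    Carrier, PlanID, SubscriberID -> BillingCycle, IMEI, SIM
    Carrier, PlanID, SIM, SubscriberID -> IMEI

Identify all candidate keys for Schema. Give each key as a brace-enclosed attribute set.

{Carrier} never appears on the right of any FD, so every key must include it.
{BillingCycle, Carrier, IMEI}⁺ = {BillingCycle, Carrier, IMEI, PlanID, SIM, SubscriberID}, which is every attribute, so {BillingCycle, Carrier, IMEI} is a candidate key.
{Carrier, IMEI, SubscriberID}⁺ = {BillingCycle, Carrier, IMEI, PlanID, SIM, SubscriberID}, which is every attribute, so {Carrier, IMEI, SubscriberID} is a candidate key.
{Carrier, PlanID, SubscriberID}⁺ = {BillingCycle, Carrier, IMEI, PlanID, SIM, SubscriberID}, which is every attribute, so {Carrier, PlanID, SubscriberID} is a candidate key.
These are minimal and exhaustive — every other superkey contains one of them.

{BillingCycle, Carrier, IMEI}, {Carrier, IMEI, SubscriberID}, {Carrier, PlanID, SubscriberID}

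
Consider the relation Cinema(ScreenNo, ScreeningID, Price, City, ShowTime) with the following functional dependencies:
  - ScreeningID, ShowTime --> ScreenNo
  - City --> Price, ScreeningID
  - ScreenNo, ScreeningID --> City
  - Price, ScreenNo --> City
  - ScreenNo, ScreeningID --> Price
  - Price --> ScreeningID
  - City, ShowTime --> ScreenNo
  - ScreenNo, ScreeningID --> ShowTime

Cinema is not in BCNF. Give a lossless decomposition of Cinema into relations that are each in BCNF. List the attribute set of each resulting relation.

Candidate keys of the original relation: {City, ScreenNo}, {City, ShowTime}, {Price, ScreenNo}, {Price, ShowTime}, {ScreenNo, ScreeningID}, {ScreeningID, ShowTime}.
{City, Price, ScreenNo, ScreeningID, ShowTime}: {City} determines {City, Price, ScreeningID} here but is not a superkey — split on City --> Price, ScreeningID, giving {City, Price, ScreeningID} and {City, ScreenNo, ShowTime}.
{City, Price, ScreeningID}: {Price} determines {Price, ScreeningID} here but is not a superkey — split on Price --> ScreeningID, giving {Price, ScreeningID} and {City, Price}.
{Price, ScreeningID}: every determinant is a superkey — BCNF.
{City, Price}: every determinant is a superkey — BCNF.
{City, ScreenNo, ShowTime}: every determinant is a superkey — BCNF.

{City, Price}; {City, ScreenNo, ShowTime}; {Price, ScreeningID}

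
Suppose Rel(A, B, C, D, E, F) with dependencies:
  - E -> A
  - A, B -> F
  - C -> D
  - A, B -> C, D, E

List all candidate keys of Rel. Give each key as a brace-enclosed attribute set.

Attributes never on any right-hand side: {B} — every candidate key must contain it.
Closure of {A, B} is {A, B, C, D, E, F}, the whole schema; {A, B} is a candidate key.
Closure of {B, E} is {A, B, C, D, E, F}, the whole schema; {B, E} is a candidate key.
These are minimal and exhaustive — every other superkey contains one of them.

{A, B}, {B, E}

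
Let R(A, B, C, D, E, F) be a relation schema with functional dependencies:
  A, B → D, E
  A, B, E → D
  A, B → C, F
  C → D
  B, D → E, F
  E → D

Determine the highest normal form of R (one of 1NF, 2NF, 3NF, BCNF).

2NF

Candidate key: {A, B}. Prime attributes: {A, B}.
For C → D we have {C}⁺ = {C, D}; {C} is not a superkey, so BCNF fails.
C → D determines the non-prime attribute {D} from a non-superkey — 3NF is violated.
No non-prime attribute depends on a proper subset of any candidate key, so 2NF holds.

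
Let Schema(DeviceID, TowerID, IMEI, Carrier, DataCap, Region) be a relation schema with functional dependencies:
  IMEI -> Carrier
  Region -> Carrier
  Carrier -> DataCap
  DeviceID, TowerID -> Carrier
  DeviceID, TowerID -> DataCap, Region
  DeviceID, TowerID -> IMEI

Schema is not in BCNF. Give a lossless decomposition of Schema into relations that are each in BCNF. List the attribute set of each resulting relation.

Candidate key of the original relation: {DeviceID, TowerID}.
Within {Carrier, DataCap, DeviceID, IMEI, Region, TowerID}: {IMEI}⁺ ∩ {Carrier, DataCap, DeviceID, IMEI, Region, TowerID} = {Carrier, DataCap, IMEI}, not the whole set, so IMEI -> Carrier, DataCap violates BCNF; decompose into {Carrier, DataCap, IMEI} and {DeviceID, IMEI, Region, TowerID}.
Within {Carrier, DataCap, IMEI}: {Carrier}⁺ ∩ {Carrier, DataCap, IMEI} = {Carrier, DataCap}, not the whole set, so Carrier -> DataCap violates BCNF; decompose into {Carrier, DataCap} and {Carrier, IMEI}.
{Carrier, DataCap}: every determinant is a superkey — BCNF.
{Carrier, IMEI}: every determinant is a superkey — BCNF.
{DeviceID, IMEI, Region, TowerID}: every determinant is a superkey — BCNF.

{Carrier, DataCap}; {Carrier, IMEI}; {DeviceID, IMEI, Region, TowerID}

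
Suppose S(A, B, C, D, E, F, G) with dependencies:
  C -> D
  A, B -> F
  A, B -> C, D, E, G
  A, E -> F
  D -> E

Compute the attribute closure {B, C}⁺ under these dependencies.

{B, C, D, E}

Start with {B, C}.
C -> D applies; add {D} → now {B, C, D}.
D -> E applies; add {E} → now {B, C, D, E}.
No further FD applies.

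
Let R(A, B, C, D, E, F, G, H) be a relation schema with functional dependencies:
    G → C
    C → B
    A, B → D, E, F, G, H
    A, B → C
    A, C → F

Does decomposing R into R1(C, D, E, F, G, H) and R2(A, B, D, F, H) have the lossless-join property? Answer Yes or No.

The shared attributes are {D, F, H} and {D, F, H}⁺ = {D, F, H}.
R1 ⊄ {D, F, H} and R2 ⊄ {D, F, H}, so the split is lossy.

No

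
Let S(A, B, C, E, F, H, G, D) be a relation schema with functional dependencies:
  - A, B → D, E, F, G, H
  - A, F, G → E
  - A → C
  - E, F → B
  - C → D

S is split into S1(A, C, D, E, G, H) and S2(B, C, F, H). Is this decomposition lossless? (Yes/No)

No

The shared attributes are {C, H} and {C, H}⁺ = {C, D, H}.
Neither S1 nor S2 is contained in that closure, so the decomposition is lossy.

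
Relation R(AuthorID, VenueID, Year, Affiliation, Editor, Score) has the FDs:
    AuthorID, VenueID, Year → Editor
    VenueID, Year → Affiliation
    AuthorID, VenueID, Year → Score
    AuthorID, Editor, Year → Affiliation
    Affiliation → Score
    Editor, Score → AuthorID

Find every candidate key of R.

Attributes never on any right-hand side: {VenueID, Year} — every candidate key must contain all of them.
{AuthorID, VenueID, Year}⁺ = {Affiliation, AuthorID, Editor, Score, VenueID, Year} — all of the relation — so {AuthorID, VenueID, Year} is a candidate key.
{Editor, VenueID, Year}⁺ = {Affiliation, AuthorID, Editor, Score, VenueID, Year} — all of the relation — so {Editor, VenueID, Year} is a candidate key.
Any other superkey properly contains one of these, so there are no further candidate keys.

{AuthorID, VenueID, Year}, {Editor, VenueID, Year}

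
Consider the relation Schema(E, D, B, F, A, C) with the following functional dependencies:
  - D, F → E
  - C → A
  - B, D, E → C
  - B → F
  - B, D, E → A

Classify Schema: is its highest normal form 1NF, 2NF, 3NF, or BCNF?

Candidate key: {B, D}. Prime attributes: {B, D}.
D, F → E: {D, F}⁺ = {D, E, F}, which is not all of the attributes, so the left side is not a superkey — BCNF is violated.
D, F → E determines the non-prime attribute {E} from a non-superkey — 3NF is violated.
{B} is a proper subset of the key {B, D}, and {B}⁺ contains the non-prime attribute {F} — a partial dependency, so 2NF is violated.

1NF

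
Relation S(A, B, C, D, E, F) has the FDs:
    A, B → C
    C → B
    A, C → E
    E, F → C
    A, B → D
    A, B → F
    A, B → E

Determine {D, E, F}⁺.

{B, C, D, E, F}

Start with {D, E, F}.
E, F → C applies; add {C} → now {C, D, E, F}.
C → B applies; add {B} → now {B, C, D, E, F}.
No further FD applies.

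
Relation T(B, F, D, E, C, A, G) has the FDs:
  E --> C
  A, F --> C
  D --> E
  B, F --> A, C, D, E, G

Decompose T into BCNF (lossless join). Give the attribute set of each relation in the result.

Candidate key of the original relation: {B, F}.
In {A, B, C, D, E, F, G}, {E} is not a superkey ({E}⁺ restricted to this set is {C, E}), so split on E --> C into {C, E} and {A, B, D, E, F, G}.
{C, E} is in BCNF.
In {A, B, D, E, F, G}, {D} is not a superkey ({D}⁺ restricted to this set is {D, E}), so split on D --> E into {D, E} and {A, B, D, F, G}.
{D, E} is in BCNF.
{A, B, D, F, G} is in BCNF.

{A, B, D, F, G}; {C, E}; {D, E}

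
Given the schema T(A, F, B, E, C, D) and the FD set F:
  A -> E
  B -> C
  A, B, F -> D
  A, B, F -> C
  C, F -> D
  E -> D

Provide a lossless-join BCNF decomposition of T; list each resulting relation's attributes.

Candidate key of the original relation: {A, B, F}.
Within {A, B, C, D, E, F}: {A}⁺ ∩ {A, B, C, D, E, F} = {A, D, E}, not the whole set, so A -> D, E violates BCNF; decompose into {A, D, E} and {A, B, C, F}.
Within {A, D, E}: {E}⁺ ∩ {A, D, E} = {D, E}, not the whole set, so E -> D violates BCNF; decompose into {D, E} and {A, E}.
{D, E} has no BCNF violation.
{A, E} has no BCNF violation.
Within {A, B, C, F}: {B}⁺ ∩ {A, B, C, F} = {B, C}, not the whole set, so B -> C violates BCNF; decompose into {B, C} and {A, B, F}.
{B, C} has no BCNF violation.
{A, B, F} has no BCNF violation.

{A, B, F}; {A, E}; {B, C}; {D, E}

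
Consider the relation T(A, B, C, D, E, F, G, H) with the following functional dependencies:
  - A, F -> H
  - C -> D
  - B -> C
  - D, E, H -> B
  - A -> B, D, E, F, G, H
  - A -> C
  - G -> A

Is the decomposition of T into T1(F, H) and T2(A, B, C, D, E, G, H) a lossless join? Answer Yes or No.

The shared attributes are {H} and {H}⁺ = {H}.
The closure covers neither T1 nor T2 entirely; the join is not lossless.

No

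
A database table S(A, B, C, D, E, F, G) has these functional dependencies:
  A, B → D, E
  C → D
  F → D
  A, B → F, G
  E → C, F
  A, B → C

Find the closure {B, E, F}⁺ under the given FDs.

{B, C, D, E, F}

Start with {B, E, F}.
F → D applies; add {D} → now {B, D, E, F}.
E → C, F applies; add {C} → now {B, C, D, E, F}.
No further FD applies.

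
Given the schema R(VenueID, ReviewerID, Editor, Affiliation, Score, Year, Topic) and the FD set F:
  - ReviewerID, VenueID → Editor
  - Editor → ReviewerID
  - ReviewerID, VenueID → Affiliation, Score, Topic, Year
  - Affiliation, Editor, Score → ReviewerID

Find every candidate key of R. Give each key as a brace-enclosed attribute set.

{VenueID} never appears on the right of any FD, so every key must include it.
{Editor, VenueID}⁺ = {Affiliation, Editor, ReviewerID, Score, Topic, VenueID, Year}, which is every attribute, so {Editor, VenueID} is a candidate key.
{ReviewerID, VenueID}⁺ = {Affiliation, Editor, ReviewerID, Score, Topic, VenueID, Year}, which is every attribute, so {ReviewerID, VenueID} is a candidate key.
No proper subset of any of these is a key, and no other minimal superkey exists.

{Editor, VenueID}, {ReviewerID, VenueID}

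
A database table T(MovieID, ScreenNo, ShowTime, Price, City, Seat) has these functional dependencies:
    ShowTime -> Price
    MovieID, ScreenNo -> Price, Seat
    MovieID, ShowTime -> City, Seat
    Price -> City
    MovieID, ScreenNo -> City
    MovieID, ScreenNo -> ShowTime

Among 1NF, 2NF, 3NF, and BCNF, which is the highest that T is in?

Candidate key: {MovieID, ScreenNo}. Prime attributes: {MovieID, ScreenNo}.
ShowTime -> Price breaks BCNF: {ShowTime}⁺ = {City, Price, ShowTime}, so {ShowTime} is not a superkey.
ShowTime -> Price has non-prime {Price} on the right and a non-superkey on the left, so 3NF fails.
Checking every proper subset of each key, none determines a non-prime attribute — 2NF is satisfied.

2NF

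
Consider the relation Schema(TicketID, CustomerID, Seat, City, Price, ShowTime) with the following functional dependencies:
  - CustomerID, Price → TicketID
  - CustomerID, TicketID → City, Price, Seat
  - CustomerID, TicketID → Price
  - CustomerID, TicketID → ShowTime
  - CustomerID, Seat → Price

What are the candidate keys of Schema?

{CustomerID, Price}, {CustomerID, Seat}, {CustomerID, TicketID}

No FD produces {CustomerID}, so it must be in every candidate key.
{CustomerID, Price}⁺ = {City, CustomerID, Price, Seat, ShowTime, TicketID}, which is every attribute, so {CustomerID, Price} is a candidate key.
{CustomerID, Seat}⁺ = {City, CustomerID, Price, Seat, ShowTime, TicketID}, which is every attribute, so {CustomerID, Seat} is a candidate key.
{CustomerID, TicketID}⁺ = {City, CustomerID, Price, Seat, ShowTime, TicketID}, which is every attribute, so {CustomerID, TicketID} is a candidate key.
Any other superkey properly contains one of these, so there are no further candidate keys.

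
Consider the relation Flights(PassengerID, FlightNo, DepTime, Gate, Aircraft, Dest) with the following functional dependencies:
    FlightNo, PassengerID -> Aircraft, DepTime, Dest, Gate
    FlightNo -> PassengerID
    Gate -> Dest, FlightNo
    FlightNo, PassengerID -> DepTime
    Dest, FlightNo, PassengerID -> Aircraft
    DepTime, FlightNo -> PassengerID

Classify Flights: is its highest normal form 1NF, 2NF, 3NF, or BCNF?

Candidate keys: {FlightNo}, {Gate}. Prime attributes: {FlightNo, Gate}.
Every FD has a superkey on the left, so the relation is in BCNF.

BCNF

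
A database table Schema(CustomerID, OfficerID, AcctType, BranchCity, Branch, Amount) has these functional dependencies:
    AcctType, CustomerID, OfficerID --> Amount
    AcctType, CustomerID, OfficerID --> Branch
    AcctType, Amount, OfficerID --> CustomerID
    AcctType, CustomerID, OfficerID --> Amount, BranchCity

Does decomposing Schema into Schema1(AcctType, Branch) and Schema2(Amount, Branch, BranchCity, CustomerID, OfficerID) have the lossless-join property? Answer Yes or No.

Schema1 ∩ Schema2 = {Branch}; its closure under F is {Branch}.
Schema1 ⊄ {Branch} and Schema2 ⊄ {Branch}, so the split is lossy.

No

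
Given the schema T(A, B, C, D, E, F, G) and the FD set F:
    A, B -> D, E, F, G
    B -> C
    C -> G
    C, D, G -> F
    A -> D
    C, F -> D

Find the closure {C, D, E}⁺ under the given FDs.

{C, D, E, F, G}

Start with {C, D, E}.
C -> G applies; add {G} → now {C, D, E, G}.
C, D, G -> F applies; add {F} → now {C, D, E, F, G}.
No further FD applies.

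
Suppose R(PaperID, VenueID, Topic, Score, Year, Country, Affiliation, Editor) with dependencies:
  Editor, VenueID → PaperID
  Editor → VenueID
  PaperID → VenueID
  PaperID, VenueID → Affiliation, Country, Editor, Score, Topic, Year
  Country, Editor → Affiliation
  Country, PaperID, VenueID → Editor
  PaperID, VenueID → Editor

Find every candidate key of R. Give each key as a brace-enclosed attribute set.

{Editor}⁺ = {Affiliation, Country, Editor, PaperID, Score, Topic, VenueID, Year}, which is every attribute, so {Editor} is a candidate key.
{PaperID}⁺ = {Affiliation, Country, Editor, PaperID, Score, Topic, VenueID, Year}, which is every attribute, so {PaperID} is a candidate key.
No proper subset of any of these is a key, and no other minimal superkey exists.

{Editor}, {PaperID}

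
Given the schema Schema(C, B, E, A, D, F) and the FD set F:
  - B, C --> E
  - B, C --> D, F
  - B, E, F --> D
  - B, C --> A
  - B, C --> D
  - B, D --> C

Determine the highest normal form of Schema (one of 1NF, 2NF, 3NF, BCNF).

BCNF

Candidate keys: {B, C}, {B, D}, {B, E, F}. Prime attributes: {B, C, D, E, F}.
Every FD has a superkey on the left, so the relation is in BCNF.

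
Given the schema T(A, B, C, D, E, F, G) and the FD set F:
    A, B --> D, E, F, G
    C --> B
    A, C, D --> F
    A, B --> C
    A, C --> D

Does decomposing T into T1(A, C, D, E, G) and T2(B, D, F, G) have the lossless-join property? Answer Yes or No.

The shared attributes are {D, G} and {D, G}⁺ = {D, G}.
Neither T1 nor T2 is contained in that closure, so the decomposition is lossy.

No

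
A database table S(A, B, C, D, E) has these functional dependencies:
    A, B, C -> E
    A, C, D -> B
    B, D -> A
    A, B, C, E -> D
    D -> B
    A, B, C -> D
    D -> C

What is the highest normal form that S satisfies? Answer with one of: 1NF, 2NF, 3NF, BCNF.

Candidate keys: {A, B, C}, {D}. Prime attributes: {A, B, C, D}.
Every FD has a superkey on the left, so the relation is in BCNF.

BCNF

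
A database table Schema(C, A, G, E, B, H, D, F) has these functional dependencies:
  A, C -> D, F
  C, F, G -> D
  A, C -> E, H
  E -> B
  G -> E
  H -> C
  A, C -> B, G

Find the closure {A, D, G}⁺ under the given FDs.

{A, B, D, E, G}

Start with {A, D, G}.
G -> E applies; add {E} → now {A, D, E, G}.
E -> B applies; add {B} → now {A, B, D, E, G}.
No further FD applies.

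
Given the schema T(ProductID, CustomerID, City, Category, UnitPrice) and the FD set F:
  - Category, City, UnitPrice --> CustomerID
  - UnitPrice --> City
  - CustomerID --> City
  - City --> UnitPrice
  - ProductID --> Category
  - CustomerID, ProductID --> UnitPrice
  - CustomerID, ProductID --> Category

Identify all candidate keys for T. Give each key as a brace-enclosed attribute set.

{City, ProductID}, {CustomerID, ProductID}, {ProductID, UnitPrice}

No FD produces {ProductID}, so it must be in every candidate key.
{City, ProductID}⁺ = {Category, City, CustomerID, ProductID, UnitPrice}, which is every attribute, so {City, ProductID} is a candidate key.
{CustomerID, ProductID}⁺ = {Category, City, CustomerID, ProductID, UnitPrice}, which is every attribute, so {CustomerID, ProductID} is a candidate key.
{ProductID, UnitPrice}⁺ = {Category, City, CustomerID, ProductID, UnitPrice}, which is every attribute, so {ProductID, UnitPrice} is a candidate key.
No proper subset of any of these is a key, and no other minimal superkey exists.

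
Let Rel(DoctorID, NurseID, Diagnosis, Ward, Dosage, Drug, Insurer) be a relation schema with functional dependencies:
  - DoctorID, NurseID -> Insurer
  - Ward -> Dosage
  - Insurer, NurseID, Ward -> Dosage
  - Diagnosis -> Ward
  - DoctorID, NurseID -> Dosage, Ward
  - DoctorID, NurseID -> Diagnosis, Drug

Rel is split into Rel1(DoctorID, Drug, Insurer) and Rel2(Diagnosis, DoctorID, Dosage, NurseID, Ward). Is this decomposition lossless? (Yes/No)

No

Common attributes: {DoctorID}; their closure is {DoctorID}.
The closure covers neither Rel1 nor Rel2 entirely; the join is not lossless.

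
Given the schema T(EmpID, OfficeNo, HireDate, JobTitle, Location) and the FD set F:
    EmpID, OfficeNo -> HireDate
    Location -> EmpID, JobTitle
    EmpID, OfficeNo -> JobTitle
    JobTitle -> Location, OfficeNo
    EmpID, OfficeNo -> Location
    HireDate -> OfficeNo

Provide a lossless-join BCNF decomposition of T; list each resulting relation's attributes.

Candidate keys of the original relation: {EmpID, HireDate}, {EmpID, OfficeNo}, {JobTitle}, {Location}.
Within {EmpID, HireDate, JobTitle, Location, OfficeNo}: {HireDate}⁺ ∩ {EmpID, HireDate, JobTitle, Location, OfficeNo} = {HireDate, OfficeNo}, not the whole set, so HireDate -> OfficeNo violates BCNF; decompose into {HireDate, OfficeNo} and {EmpID, HireDate, JobTitle, Location}.
{HireDate, OfficeNo} has no BCNF violation.
{EmpID, HireDate, JobTitle, Location} has no BCNF violation.

{EmpID, HireDate, JobTitle, Location}; {HireDate, OfficeNo}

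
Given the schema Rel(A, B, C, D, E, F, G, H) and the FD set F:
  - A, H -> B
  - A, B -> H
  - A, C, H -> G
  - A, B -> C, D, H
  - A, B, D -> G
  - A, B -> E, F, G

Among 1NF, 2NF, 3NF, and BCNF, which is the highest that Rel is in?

Candidate keys: {A, B}, {A, H}. Prime attributes: {A, B, H}.
Every FD has a superkey on the left, so the relation is in BCNF.

BCNF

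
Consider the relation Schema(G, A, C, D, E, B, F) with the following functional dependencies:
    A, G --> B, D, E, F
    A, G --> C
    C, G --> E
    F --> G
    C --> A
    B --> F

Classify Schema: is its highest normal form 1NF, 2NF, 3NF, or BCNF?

Candidate keys: {A, B}, {A, F}, {A, G}, {B, C}, {C, F}, {C, G}. Prime attributes: {A, B, C, F, G}.
For F --> G we have {F}⁺ = {F, G}; {F} is not a superkey, so BCNF fails.
But every attribute on its right side ({G}) is prime, and the same holds for every other non-superkey FD, so 3NF still holds.

3NF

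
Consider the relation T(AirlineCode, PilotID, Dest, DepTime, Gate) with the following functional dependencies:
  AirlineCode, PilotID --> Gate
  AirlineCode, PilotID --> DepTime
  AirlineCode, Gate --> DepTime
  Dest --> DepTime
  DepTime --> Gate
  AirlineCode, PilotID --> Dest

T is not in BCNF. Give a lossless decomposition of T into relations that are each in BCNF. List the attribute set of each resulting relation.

{AirlineCode, DepTime}; {AirlineCode, Dest, PilotID}; {DepTime, Gate}; {Dest, Gate}

Candidate key of the original relation: {AirlineCode, PilotID}.
{AirlineCode, DepTime, Dest, Gate, PilotID}: {AirlineCode, Gate} determines {AirlineCode, DepTime, Gate} here but is not a superkey — split on AirlineCode, Gate --> DepTime, giving {AirlineCode, DepTime, Gate} and {AirlineCode, Dest, Gate, PilotID}.
{AirlineCode, DepTime, Gate}: {DepTime} determines {DepTime, Gate} here but is not a superkey — split on DepTime --> Gate, giving {DepTime, Gate} and {AirlineCode, DepTime}.
{DepTime, Gate}: every determinant is a superkey — BCNF.
{AirlineCode, DepTime}: every determinant is a superkey — BCNF.
{AirlineCode, Dest, Gate, PilotID}: {Dest} determines {Dest, Gate} here but is not a superkey — split on Dest --> Gate, giving {Dest, Gate} and {AirlineCode, Dest, PilotID}.
{Dest, Gate}: every determinant is a superkey — BCNF.
{AirlineCode, Dest, PilotID}: every determinant is a superkey — BCNF.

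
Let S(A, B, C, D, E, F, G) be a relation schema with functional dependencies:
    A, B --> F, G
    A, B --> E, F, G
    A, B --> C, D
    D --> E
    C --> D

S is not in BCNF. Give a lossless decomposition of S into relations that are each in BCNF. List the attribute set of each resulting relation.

Candidate key of the original relation: {A, B}.
{A, B, C, D, E, F, G}: {D} determines {D, E} here but is not a superkey — split on D --> E, giving {D, E} and {A, B, C, D, F, G}.
{D, E}: every determinant is a superkey — BCNF.
{A, B, C, D, F, G}: {C} determines {C, D} here but is not a superkey — split on C --> D, giving {C, D} and {A, B, C, F, G}.
{C, D}: every determinant is a superkey — BCNF.
{A, B, C, F, G}: every determinant is a superkey — BCNF.

{A, B, C, F, G}; {C, D}; {D, E}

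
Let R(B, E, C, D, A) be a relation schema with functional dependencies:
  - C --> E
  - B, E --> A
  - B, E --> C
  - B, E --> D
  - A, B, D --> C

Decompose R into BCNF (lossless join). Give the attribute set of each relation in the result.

{A, B, C, D}; {C, E}

Candidate keys of the original relation: {A, B, D}, {B, C}, {B, E}.
Within {A, B, C, D, E}: {C}⁺ ∩ {A, B, C, D, E} = {C, E}, not the whole set, so C --> E violates BCNF; decompose into {C, E} and {A, B, C, D}.
{C, E} is in BCNF.
{A, B, C, D} is in BCNF.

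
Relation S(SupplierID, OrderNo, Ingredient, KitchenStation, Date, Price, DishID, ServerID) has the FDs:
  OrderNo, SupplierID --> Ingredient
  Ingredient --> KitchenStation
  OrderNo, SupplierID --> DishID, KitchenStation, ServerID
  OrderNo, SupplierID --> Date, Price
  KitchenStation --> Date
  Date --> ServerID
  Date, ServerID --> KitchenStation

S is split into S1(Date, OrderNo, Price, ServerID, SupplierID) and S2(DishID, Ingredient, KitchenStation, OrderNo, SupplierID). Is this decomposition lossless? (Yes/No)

S1 ∩ S2 = {OrderNo, SupplierID}; its closure under F is {Date, DishID, Ingredient, KitchenStation, OrderNo, Price, ServerID, SupplierID}.
This includes all of S1, so the common attributes are a superkey of S1 — the join is lossless.

Yes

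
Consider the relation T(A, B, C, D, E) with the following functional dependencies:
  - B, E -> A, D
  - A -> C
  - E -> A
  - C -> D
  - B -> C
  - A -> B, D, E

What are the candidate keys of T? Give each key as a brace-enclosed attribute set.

{A}, {E}

{A}⁺ = {A, B, C, D, E}, which is every attribute, so {A} is a candidate key.
{E}⁺ = {A, B, C, D, E}, which is every attribute, so {E} is a candidate key.
No proper subset of any of these is a key, and no other minimal superkey exists.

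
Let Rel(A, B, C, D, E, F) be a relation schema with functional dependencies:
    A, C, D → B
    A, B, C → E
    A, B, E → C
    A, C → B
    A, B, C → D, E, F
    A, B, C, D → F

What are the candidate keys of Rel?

{A} never appears on the right of any FD, so every key must include it.
{A, C}⁺ = {A, B, C, D, E, F} — all of the relation — so {A, C} is a candidate key.
{A, B, E}⁺ = {A, B, C, D, E, F} — all of the relation — so {A, B, E} is a candidate key.
These are minimal and exhaustive — every other superkey contains one of them.

{A, B, E}, {A, C}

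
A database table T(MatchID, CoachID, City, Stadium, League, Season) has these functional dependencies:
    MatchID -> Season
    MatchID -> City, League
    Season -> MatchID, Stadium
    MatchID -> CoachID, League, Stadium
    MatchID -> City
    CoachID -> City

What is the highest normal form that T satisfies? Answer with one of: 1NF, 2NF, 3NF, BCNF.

Candidate keys: {MatchID}, {Season}. Prime attributes: {MatchID, Season}.
CoachID -> City breaks BCNF: {CoachID}⁺ = {City, CoachID}, so {CoachID} is not a superkey.
CoachID -> City determines the non-prime attribute {City} from a non-superkey — 3NF is violated.
All keys have size 1, which rules out partial dependencies — 2NF is satisfied.

2NF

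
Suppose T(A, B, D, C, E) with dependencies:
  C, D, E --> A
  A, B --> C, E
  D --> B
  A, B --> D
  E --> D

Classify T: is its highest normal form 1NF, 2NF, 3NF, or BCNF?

3NF

Candidate keys: {A, B}, {A, D}, {A, E}, {C, E}. Prime attributes: {A, B, C, D, E}.
For D --> B we have {D}⁺ = {B, D}; {D} is not a superkey, so BCNF fails.
Its right-hand attributes {B} are all prime, as are those of every other non-superkey FD — the relation is in 3NF.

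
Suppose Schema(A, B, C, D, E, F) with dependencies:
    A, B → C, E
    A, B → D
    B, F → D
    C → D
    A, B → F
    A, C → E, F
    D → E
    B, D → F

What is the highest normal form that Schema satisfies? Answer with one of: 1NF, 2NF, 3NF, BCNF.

Candidate key: {A, B}. Prime attributes: {A, B}.
For B, F → D we have {B, F}⁺ = {B, D, E, F}; {B, F} is not a superkey, so BCNF fails.
Because {D} is non-prime and the left side of B, F → D is not a superkey, the relation is not in 3NF.
Checking every proper subset of each key, none determines a non-prime attribute — 2NF is satisfied.

2NF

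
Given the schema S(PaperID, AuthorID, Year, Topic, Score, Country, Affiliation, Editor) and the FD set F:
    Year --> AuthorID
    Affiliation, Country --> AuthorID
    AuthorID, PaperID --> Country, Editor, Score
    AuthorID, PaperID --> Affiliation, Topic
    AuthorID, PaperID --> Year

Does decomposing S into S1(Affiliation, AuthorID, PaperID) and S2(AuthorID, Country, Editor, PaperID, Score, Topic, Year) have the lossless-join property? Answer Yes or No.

Common attributes: {AuthorID, PaperID}; their closure is {Affiliation, AuthorID, Country, Editor, PaperID, Score, Topic, Year}.
S1 is contained in that closure, so S1 ∩ S2 --> S1 holds and the join is lossless.

Yes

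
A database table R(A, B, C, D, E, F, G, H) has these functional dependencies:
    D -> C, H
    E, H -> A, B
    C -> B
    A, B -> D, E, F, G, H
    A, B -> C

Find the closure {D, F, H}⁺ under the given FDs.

{B, C, D, F, H}

Start with {D, F, H}.
D -> C, H applies; add {C} → now {C, D, F, H}.
C -> B applies; add {B} → now {B, C, D, F, H}.
No further FD applies.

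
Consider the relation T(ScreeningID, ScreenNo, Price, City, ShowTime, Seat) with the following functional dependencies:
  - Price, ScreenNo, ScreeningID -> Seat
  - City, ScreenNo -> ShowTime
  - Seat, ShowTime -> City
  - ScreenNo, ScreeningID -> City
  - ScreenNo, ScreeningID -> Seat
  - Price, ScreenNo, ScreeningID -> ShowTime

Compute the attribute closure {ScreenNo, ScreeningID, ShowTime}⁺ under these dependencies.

{City, ScreenNo, ScreeningID, Seat, ShowTime}

Start with {ScreenNo, ScreeningID, ShowTime}.
ScreenNo, ScreeningID -> City applies; add {City} → now {City, ScreenNo, ScreeningID, ShowTime}.
ScreenNo, ScreeningID -> Seat applies; add {Seat} → now {City, ScreenNo, ScreeningID, Seat, ShowTime}.
No further FD applies.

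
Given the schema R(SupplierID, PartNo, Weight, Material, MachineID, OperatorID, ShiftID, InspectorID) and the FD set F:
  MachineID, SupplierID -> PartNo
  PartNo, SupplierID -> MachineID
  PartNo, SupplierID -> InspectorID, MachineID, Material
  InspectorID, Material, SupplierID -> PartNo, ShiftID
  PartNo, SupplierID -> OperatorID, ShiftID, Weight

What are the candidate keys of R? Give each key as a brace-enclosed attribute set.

{SupplierID} never appears on the right of any FD, so every key must include it.
{MachineID, SupplierID}⁺ = {InspectorID, MachineID, Material, OperatorID, PartNo, ShiftID, SupplierID, Weight}, which is every attribute, so {MachineID, SupplierID} is a candidate key.
{PartNo, SupplierID}⁺ = {InspectorID, MachineID, Material, OperatorID, PartNo, ShiftID, SupplierID, Weight}, which is every attribute, so {PartNo, SupplierID} is a candidate key.
{InspectorID, Material, SupplierID}⁺ = {InspectorID, MachineID, Material, OperatorID, PartNo, ShiftID, SupplierID, Weight}, which is every attribute, so {InspectorID, Material, SupplierID} is a candidate key.
These are minimal and exhaustive — every other superkey contains one of them.

{InspectorID, Material, SupplierID}, {MachineID, SupplierID}, {PartNo, SupplierID}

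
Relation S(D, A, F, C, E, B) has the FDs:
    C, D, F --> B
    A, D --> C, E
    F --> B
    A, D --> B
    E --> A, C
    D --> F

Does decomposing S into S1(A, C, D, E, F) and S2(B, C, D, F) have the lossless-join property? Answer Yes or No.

Common attributes: {C, D, F}; their closure is {B, C, D, F}.
S2 is contained in that closure, so S1 ∩ S2 --> S2 holds and the join is lossless.

Yes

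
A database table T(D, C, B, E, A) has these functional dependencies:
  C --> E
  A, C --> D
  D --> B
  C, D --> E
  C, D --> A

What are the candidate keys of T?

{A, C}, {C, D}

Attributes never on any right-hand side: {C} — every candidate key must contain it.
Closure of {A, C} is {A, B, C, D, E}, the whole schema; {A, C} is a candidate key.
Closure of {C, D} is {A, B, C, D, E}, the whole schema; {C, D} is a candidate key.
Any other superkey properly contains one of these, so there are no further candidate keys.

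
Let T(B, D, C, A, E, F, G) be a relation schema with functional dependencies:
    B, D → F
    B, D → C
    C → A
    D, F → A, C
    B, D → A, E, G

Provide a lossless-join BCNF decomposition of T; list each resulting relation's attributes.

{A, C}; {B, D, E, F, G}; {C, D, F}

Candidate key of the original relation: {B, D}.
{A, B, C, D, E, F, G}: {C} determines {A, C} here but is not a superkey — split on C → A, giving {A, C} and {B, C, D, E, F, G}.
{A, C} is in BCNF.
{B, C, D, E, F, G}: {D, F} determines {C, D, F} here but is not a superkey — split on D, F → C, giving {C, D, F} and {B, D, E, F, G}.
{C, D, F} is in BCNF.
{B, D, E, F, G} is in BCNF.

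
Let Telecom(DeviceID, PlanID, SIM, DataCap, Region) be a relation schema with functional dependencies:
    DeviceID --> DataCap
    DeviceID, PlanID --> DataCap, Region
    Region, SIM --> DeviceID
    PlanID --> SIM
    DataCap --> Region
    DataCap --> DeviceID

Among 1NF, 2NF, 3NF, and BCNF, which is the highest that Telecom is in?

1NF

Candidate keys: {DataCap, PlanID}, {DeviceID, PlanID}, {PlanID, Region}. Prime attributes: {DataCap, DeviceID, PlanID, Region}.
DeviceID --> DataCap: {DeviceID}⁺ = {DataCap, DeviceID, Region}, which is not all of the attributes, so the left side is not a superkey — BCNF is violated.
PlanID --> SIM determines the non-prime attribute {SIM} from a non-superkey — 3NF is violated.
The proper key subset {PlanID} of {DataCap, PlanID} determines non-prime {SIM}, so the relation is not even in 2NF.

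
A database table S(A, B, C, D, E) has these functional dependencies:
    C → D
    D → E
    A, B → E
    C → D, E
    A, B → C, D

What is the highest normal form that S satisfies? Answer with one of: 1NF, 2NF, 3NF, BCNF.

Candidate key: {A, B}. Prime attributes: {A, B}.
C → D breaks BCNF: {C}⁺ = {C, D, E}, so {C} is not a superkey.
Because {D} is non-prime and the left side of C → D is not a superkey, the relation is not in 3NF.
No non-prime attribute depends on a proper subset of any candidate key, so 2NF holds.

2NF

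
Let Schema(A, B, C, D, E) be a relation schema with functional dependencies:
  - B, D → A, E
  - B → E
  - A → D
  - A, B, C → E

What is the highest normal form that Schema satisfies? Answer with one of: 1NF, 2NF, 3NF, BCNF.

Candidate keys: {A, B, C}, {B, C, D}. Prime attributes: {A, B, C, D}.
For B, D → A, E we have {B, D}⁺ = {A, B, D, E}; {B, D} is not a superkey, so BCNF fails.
B, D → A, E has non-prime {E} on the right and a non-superkey on the left, so 3NF fails.
The proper key subset {B} of {A, B, C} determines non-prime {E}, so the relation is not even in 2NF.

1NF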